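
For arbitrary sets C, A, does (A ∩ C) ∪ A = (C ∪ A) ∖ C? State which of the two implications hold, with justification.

(⊆) fails; (⊇) holds.

(⊆) This inclusion fails. Take C = {1}, A = {1}; then 1 ∈ (A ∩ C) ∪ A but 1 ∉ (C ∪ A) ∖ C.

(⊇) Let x ∈ (C ∪ A) ∖ C. Then x ∈ A and x ∉ C, from which x ∈ (A ∩ C) ∪ A.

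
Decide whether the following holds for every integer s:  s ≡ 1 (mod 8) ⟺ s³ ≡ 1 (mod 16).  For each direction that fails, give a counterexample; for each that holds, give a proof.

Not equivalent: only (⇐) holds.

(⇐) The residues r modulo 16 with r³ ≡ 1 (mod 16) are exactly {1}, and each is ≡ 1 (mod 8).

(⇒) This fails: take s = 9. Then 9 ≡ 1 (mod 8), but 9³ = 729 ≡ 9 (mod 16), not 1.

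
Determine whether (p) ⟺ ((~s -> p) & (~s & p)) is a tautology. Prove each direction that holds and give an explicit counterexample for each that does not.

[⇒] This fails. Under s = T, p = T, the left side is true but the right side is false.

[⇐] Assume the antecedent. If s is true, the antecedent cannot hold. If s is false, the antecedent forces (s = F, p = T), and p holds there. Either way p holds.

Only the reverse direction holds.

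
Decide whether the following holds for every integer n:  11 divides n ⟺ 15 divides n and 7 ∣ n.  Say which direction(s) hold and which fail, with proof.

[⇒] This fails: take n = 11. Certainly 11 ∣ 11, but 15 ∤ 11.

[⇐] This fails: take n = 105. Both 15 ∣ 105 and 7 ∣ 105, yet 105 is not a multiple of 11 (since 105 = 9·11 + 6), so 11 ∤ 105.

Both directions fail.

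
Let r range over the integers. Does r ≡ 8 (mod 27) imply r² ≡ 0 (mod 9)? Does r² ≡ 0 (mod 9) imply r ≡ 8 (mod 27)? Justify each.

Both directions fail.

(→) This fails: take r = 8. Then 8 ≡ 8 (mod 27), but 8² = 64 ≡ 1 (mod 9), not 0.

(←) This fails: take r = 0. Then 0² = 0 ≡ 0 (mod 9), yet 0 ≡ 0 (mod 27), not 8.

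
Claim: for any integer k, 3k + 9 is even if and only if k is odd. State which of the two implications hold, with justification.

(→) Suppose 3k + 9 is even. Since 3 is odd, 3k and k have the same parity, so 3k + 9 ≡ k + 9 (mod 2). As 9 is odd, 3k + 9 is even exactly when k is odd. Thus k is odd.

(←) Conversely, suppose k is odd; write k = 2j + 1. Then 3k + 9 = 3·(2j + 1) + 9 = 2·3j + 12, which is even.

Both implications hold.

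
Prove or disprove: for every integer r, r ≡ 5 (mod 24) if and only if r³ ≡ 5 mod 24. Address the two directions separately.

Both directions hold.

(⇒) Suppose r ≡ 5 (mod 24). Write r = 24j + 5. Then (24j + 5)³ = 13824j³ + 8640j² + 1800j + 125 = 24(576j³ + 360j² + 75j + 5) + 5, so r³ ≡ 5 (mod 24).

(⇐) Conversely, suppose r³ ≡ 5 (mod 24). The only residue r in {0, …, 23} with r³ ≡ 5 (mod 24) is r = 5, so r ≡ 5 (mod 24).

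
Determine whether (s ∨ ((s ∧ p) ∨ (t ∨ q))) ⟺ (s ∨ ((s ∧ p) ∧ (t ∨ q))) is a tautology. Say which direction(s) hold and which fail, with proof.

(⟸) Assume the antecedent. If s is true, s ∨ ((s ∧ p) ∨ (t ∨ q)) reduces to true regardless of the other variables. If s is false, the antecedent cannot hold. Either way s ∨ ((s ∧ p) ∨ (t ∨ q)) holds.

(⟹) This fails. Under q = T, s = F, t = F, p = F, the left side is true but the right side is false.

Only the reverse direction holds.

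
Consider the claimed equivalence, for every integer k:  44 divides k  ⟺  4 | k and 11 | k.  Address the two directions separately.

(⇒) If 44 ∣ k, write k = 44q. Since 44 = 11·4, k = 4·(11q), so 4 ∣ k; and since 44 = 4·11, k = 11·(4q), so 11 ∣ k.

(⇐) Suppose 4 ∣ k and 11 ∣ k. Any common multiple of 4 and 11 is a multiple of their lcm; here gcd(4, 11) = 1, so lcm(4, 11) = 4·11 = 44, so 44 ∣ k.

Equivalent; both directions hold.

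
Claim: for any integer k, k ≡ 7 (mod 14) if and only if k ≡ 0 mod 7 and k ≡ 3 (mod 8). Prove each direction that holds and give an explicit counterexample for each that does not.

The forward direction fails; the converse holds.

Forward direction. This fails: k = 49 gives 49 ≡ 7 (mod 14) but 49 ≡ 1 (mod 8), so the conjunction on the right does not hold.

Converse. If k ≡ 0 (mod 7) and k ≡ 3 (mod 8), then by the Chinese remainder theorem k ≡ 35 (mod 56). Since 35 ≡ 7 (mod 14) and 14 ∣ 56, we get k ≡ 7 (mod 14).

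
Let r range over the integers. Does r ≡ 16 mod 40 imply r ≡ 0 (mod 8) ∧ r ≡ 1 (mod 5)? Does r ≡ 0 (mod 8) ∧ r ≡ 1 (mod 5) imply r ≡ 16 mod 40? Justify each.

(⟹) Suppose r ≡ 16 (mod 40); write r = 40j + 16. Since 8 ∣ 40, reducing mod 8 gives r ≡ 16 ≡ 0 (mod 8); since 5 ∣ 40, reducing mod 5 gives r ≡ 16 ≡ 1 (mod 5).

(⟸) Conversely, if r ≡ 0 (mod 8) and r ≡ 1 (mod 5), then by the Chinese remainder theorem r ≡ 16 (mod 40). This is exactly r ≡ 16 (mod 40).

Both directions hold.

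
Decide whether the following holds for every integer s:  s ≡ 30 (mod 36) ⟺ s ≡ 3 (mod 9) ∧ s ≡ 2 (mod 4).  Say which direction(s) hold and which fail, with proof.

(→) Suppose s ≡ 30 (mod 36); write s = 36j + 30. Since 9 ∣ 36, reducing mod 9 gives s ≡ 30 ≡ 3 (mod 9); since 4 ∣ 36, reducing mod 4 gives s ≡ 30 ≡ 2 (mod 4).

(←) Conversely, if s ≡ 3 (mod 9) and s ≡ 2 (mod 4), then by the Chinese remainder theorem s ≡ 30 (mod 36). This is exactly s ≡ 30 (mod 36).

Both implications hold.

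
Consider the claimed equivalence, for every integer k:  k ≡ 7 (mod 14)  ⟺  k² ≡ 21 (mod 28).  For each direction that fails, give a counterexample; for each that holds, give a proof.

(←) The residues r modulo 28 with r² ≡ 21 (mod 28) are exactly {7, 21}, and each is ≡ 7 (mod 14).

(→) Suppose k ≡ 7 (mod 14). Working modulo 28, k ∈ {7, 21}; for each such r, r² ≡ 21 (mod 28).

Both directions hold.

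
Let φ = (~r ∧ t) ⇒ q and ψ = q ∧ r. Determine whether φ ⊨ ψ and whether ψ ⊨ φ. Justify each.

Not equivalent: only (⇐) holds.

Forward direction. This fails. Under t = F, q = F, r = F, the left side is true but the right side is false.

Converse. Assume the antecedent. If t is true, the antecedent forces (t = T, q = T, r = T), and (~r ∧ t) ⇒ q holds there. If t is false, (~r ∧ t) ⇒ q reduces to true regardless of the other variables. Either way (~r ∧ t) ⇒ q holds.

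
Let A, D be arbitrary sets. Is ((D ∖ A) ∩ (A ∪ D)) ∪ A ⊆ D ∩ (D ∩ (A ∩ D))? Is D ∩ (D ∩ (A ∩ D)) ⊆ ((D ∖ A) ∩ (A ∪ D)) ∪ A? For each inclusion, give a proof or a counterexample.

Only the reverse inclusion holds.

Forward inclusion. This inclusion fails. Take A = {1}, D = ∅; then 1 ∈ ((D ∖ A) ∩ (A ∪ D)) ∪ A but 1 ∉ D ∩ (D ∩ (A ∩ D)).

Reverse inclusion. Let x ∈ D ∩ (D ∩ (A ∩ D)). Then x ∈ A ∩ D, from which x ∈ ((D ∖ A) ∩ (A ∪ D)) ∪ A.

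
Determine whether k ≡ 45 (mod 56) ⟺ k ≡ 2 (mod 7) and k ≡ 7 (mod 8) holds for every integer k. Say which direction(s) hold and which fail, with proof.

(⟹) This fails: k = 45 gives 45 ≡ 45 (mod 56) but 45 ≡ 3 (mod 7), so the conjunction on the right does not hold.

(⟸) This fails: k = 23 satisfies both congruences on the right (23 ≡ 2 mod 7 and 23 ≡ 7 mod 8) yet 23 ≡ 23 (mod 56), not 45.

Neither implication holds.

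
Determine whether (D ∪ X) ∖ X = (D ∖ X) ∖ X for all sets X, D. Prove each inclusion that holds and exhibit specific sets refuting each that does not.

Both inclusions hold.

(⊇) Let x ∈ (D ∖ X) ∖ X. Then x ∈ D and x ∉ X, from which x ∈ (D ∪ X) ∖ X.

(⊆) Let x ∈ (D ∪ X) ∖ X. Then x ∈ D and x ∉ X, from which x ∈ (D ∖ X) ∖ X.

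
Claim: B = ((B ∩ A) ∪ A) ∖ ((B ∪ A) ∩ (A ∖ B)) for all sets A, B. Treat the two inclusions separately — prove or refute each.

(⊆) fails; (⊇) holds.

(⟸) Let x ∈ ((B ∩ A) ∪ A) ∖ ((B ∪ A) ∩ (A ∖ B)). Then x ∈ A ∩ B, from which x ∈ B.

(⟹) This inclusion fails. Take A = ∅, B = {1}; then 1 ∈ B but 1 ∉ ((B ∩ A) ∪ A) ∖ ((B ∪ A) ∩ (A ∖ B)).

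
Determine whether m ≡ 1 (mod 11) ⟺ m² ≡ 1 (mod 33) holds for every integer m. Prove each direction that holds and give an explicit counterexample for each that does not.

[⇒] This fails: take m = 12. Then 12 ≡ 1 (mod 11), but 12² = 144 ≡ 12 (mod 33), not 1.

[⇐] This fails: take m = 10. Then 10² = 100 ≡ 1 (mod 33), yet 10 ≡ 10 (mod 11), not 1.

Neither implication holds.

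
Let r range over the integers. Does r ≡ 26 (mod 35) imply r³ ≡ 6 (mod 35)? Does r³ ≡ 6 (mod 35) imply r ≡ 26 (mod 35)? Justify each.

(→) Suppose r ≡ 26 (mod 35). Write r = 35j + 26. Then (35j + 26)³ = 42875j³ + 95550j² + 70980j + 17576 = 35(1225j³ + 2730j² + 2028j + 502) + 6, so r³ ≡ 6 (mod 35).

(←) This fails: take r = 6. Then 6³ = 216 ≡ 6 (mod 35), yet 6 ≡ 6 (mod 35), not 26.

(⇒) holds; (⇐) fails.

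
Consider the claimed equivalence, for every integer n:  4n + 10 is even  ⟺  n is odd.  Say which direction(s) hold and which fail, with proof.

Only the reverse direction holds.

Forward direction. This fails: take n = 0. Then 4n + 10 = 10, which is even, yet n = 0 is even, not odd.

Converse. Suppose n is odd. Since 4 is even, 4n is even for every n, so 4n + 10 has the same parity as 10, which is even. Hence 4n + 10 is even.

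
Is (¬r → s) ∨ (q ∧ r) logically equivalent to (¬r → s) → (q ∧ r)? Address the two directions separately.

Forward direction. This fails. Under s = T, q = F, r = F, the left side is true but the right side is false.

Converse. This fails. Under s = F, q = F, r = F, the left side is false but the right side is true.

Both directions fail.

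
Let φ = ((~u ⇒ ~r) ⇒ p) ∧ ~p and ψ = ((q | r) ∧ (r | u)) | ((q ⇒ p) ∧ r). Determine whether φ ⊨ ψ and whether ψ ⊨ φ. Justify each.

Forward direction. Assume the antecedent. If r is true, the consequent reduces to true regardless of the other variables. If r is false, the antecedent cannot hold. Either way the consequent holds.

Converse. This fails. Under r = T, q = F, u = T, p = F, the left side is false but the right side is true.

Not equivalent: only (⇒) holds.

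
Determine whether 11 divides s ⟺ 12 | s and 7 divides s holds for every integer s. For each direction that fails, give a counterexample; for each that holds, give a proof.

Both directions fail.

[⇒] This fails: take s = 11. Certainly 11 ∣ 11, but 12 ∤ 11.

[⇐] This fails: take s = 84. Both 12 ∣ 84 and 7 ∣ 84, yet 84 is not a multiple of 11 (since 84 = 7·11 + 7), so 11 ∤ 84.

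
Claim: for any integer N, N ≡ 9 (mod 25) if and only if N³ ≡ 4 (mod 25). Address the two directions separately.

(⇒) Suppose N ≡ 9 (mod 25). Write N = 25j + 9. Then (25j + 9)³ = 15625j³ + 16875j² + 6075j + 729 = 25(625j³ + 675j² + 243j + 29) + 4, so N³ ≡ 4 (mod 25).

(⇐) Conversely, suppose N³ ≡ 4 (mod 25). The only residue r in {0, …, 24} with r³ ≡ 4 (mod 25) is r = 9, so N ≡ 9 (mod 25).

The biconditional holds.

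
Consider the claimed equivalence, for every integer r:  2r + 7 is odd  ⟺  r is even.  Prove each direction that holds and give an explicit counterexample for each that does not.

Only the reverse direction holds.

Forward direction. This fails: take r = 3. Then 2r + 7 = 13, which is odd, yet r = 3 is odd, not even.

Converse. Suppose r is even. Since 2 is even, 2r is even for every r, so 2r + 7 has the same parity as 7, which is odd. Hence 2r + 7 is odd.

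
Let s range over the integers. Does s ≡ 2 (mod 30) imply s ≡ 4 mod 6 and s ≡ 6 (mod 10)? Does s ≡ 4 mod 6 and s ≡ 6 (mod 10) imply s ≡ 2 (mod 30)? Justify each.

[⇒] This fails: s = 2 gives 2 ≡ 2 (mod 30) but 2 ≡ 2 (mod 6), so the conjunction on the right does not hold.

[⇐] This fails: s = 16 satisfies both congruences on the right (16 ≡ 4 mod 6 and 16 ≡ 6 mod 10) yet 16 ≡ 16 (mod 30), not 2.

Both directions fail.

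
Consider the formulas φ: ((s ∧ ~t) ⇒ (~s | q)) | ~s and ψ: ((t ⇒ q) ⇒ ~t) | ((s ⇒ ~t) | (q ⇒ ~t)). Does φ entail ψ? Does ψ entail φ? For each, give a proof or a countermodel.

(⇒) fails and (⇐) fails.

[⇒] This fails. Under q = T, s = T, t = T, the left side is true but the right side is false.

[⇐] This fails. Under q = F, s = T, t = F, the left side is false but the right side is true.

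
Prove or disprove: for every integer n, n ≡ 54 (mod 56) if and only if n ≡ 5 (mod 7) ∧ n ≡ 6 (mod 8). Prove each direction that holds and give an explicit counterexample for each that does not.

[⇒] Suppose n ≡ 54 (mod 56); write n = 56j + 54. Since 7 ∣ 56, reducing mod 7 gives n ≡ 54 ≡ 5 (mod 7); since 8 ∣ 56, reducing mod 8 gives n ≡ 54 ≡ 6 (mod 8).

[⇐] Conversely, if n ≡ 5 (mod 7) and n ≡ 6 (mod 8), then by the Chinese remainder theorem n ≡ 54 (mod 56). This is exactly n ≡ 54 (mod 56).

Both implications hold.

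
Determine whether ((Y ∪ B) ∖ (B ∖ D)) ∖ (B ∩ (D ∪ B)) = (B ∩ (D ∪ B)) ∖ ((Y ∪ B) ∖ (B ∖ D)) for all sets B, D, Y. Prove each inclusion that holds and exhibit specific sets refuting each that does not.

(⟹) This inclusion fails. Take B = ∅, D = ∅, Y = {1}; then 1 ∈ ((Y ∪ B) ∖ (B ∖ D)) ∖ (B ∩ (D ∪ B)) but 1 ∉ (B ∩ (D ∪ B)) ∖ ((Y ∪ B) ∖ (B ∖ D)).

(⟸) This inclusion fails. Take B = {1}, D = ∅, Y = ∅; then 1 ∈ (B ∩ (D ∪ B)) ∖ ((Y ∪ B) ∖ (B ∖ D)) but 1 ∉ ((Y ∪ B) ∖ (B ∖ D)) ∖ (B ∩ (D ∪ B)).

Neither inclusion holds.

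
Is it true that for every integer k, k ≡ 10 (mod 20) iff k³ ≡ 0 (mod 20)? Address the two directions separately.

(⟹) Suppose k ≡ 10 (mod 20). Write k = 20j + 10. Then (20j + 10)³ = 8000j³ + 12000j² + 6000j + 1000 = 20(400j³ + 600j² + 300j + 50) + 0, so k³ ≡ 0 (mod 20).

(⟸) This fails: take k = 0. Then 0³ = 0 ≡ 0 (mod 20), yet 0 ≡ 0 (mod 20), not 10.

(⇒) holds; (⇐) fails.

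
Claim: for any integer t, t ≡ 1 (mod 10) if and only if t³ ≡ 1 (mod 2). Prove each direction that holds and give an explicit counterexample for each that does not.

(⇒) holds; (⇐) fails.

(←) This fails: take t = 3. Then 3³ = 27 ≡ 1 (mod 2), yet 3 ≡ 3 (mod 10), not 1.

(→) Suppose t ≡ 1 (mod 10). Then t³ ≡ 1³ = 1 (mod 10), and since 2 ∣ 10, also t³ ≡ 1 (mod 2).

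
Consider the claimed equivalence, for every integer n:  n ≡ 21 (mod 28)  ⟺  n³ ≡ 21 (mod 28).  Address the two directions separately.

The biconditional holds.

Converse. Suppose n³ ≡ 21 (mod 28). The only residue r in {0, …, 27} with r³ ≡ 21 (mod 28) is r = 21, so n ≡ 21 (mod 28).

Forward direction. Suppose n ≡ 21 (mod 28). Write n = 28j + 21. Then (28j + 21)³ = 21952j³ + 49392j² + 37044j + 9261 = 28(784j³ + 1764j² + 1323j + 330) + 21, so n³ ≡ 21 (mod 28).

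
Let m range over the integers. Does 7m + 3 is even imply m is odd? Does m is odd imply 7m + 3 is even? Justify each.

Equivalent; both directions hold.

(→) Suppose 7m + 3 is even. Since 7 is odd, 7m and m have the same parity, so 7m + 3 ≡ m + 3 (mod 2). As 3 is odd, 7m + 3 is even exactly when m is odd. Thus m is odd.

(←) Conversely, suppose m is odd; write m = 2j + 1. Then 7m + 3 = 7·(2j + 1) + 3 = 2·7j + 10, which is even.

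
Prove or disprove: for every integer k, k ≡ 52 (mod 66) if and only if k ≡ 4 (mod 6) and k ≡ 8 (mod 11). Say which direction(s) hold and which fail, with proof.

Equivalent; both directions hold.

Forward direction. Suppose k ≡ 52 (mod 66); write k = 66j + 52. Since 6 ∣ 66, reducing mod 6 gives k ≡ 52 ≡ 4 (mod 6); since 11 ∣ 66, reducing mod 11 gives k ≡ 52 ≡ 8 (mod 11).

Converse. If k ≡ 4 (mod 6) and k ≡ 8 (mod 11), then by the Chinese remainder theorem k ≡ 52 (mod 66). This is exactly k ≡ 52 (mod 66).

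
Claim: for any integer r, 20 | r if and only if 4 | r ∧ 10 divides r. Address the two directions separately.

(⟹) If 20 ∣ r, write r = 20q. Since 20 = 5·4, r = 4·(5q), so 4 ∣ r; and since 20 = 2·10, r = 10·(2q), so 10 ∣ r.

(⟸) Suppose 4 ∣ r and 10 ∣ r. Any common multiple of 4 and 10 is a multiple of their lcm; here lcm(4, 10) = 4·10/gcd(4, 10) = 40/2 = 20, so 20 ∣ r.

The biconditional holds.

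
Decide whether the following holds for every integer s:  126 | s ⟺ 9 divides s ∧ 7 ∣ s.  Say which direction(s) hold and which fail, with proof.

Not equivalent: only (⇒) holds.

[⇒] If 126 ∣ s, write s = 126q. Since 126 = 14·9, s = 9·(14q), so 9 ∣ s; and since 126 = 18·7, s = 7·(18q), so 7 ∣ s.

[⇐] This fails: take s = 63. Both 9 ∣ 63 and 7 ∣ 63, yet 63 is not a multiple of 126 (since 63 = 0·126 + 63), so 126 ∤ 63.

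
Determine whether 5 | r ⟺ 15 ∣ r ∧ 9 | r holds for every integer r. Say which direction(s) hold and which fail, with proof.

Only the converse holds.

[⇐] Suppose 15 ∣ r and 9 ∣ r. Any common multiple of 15 and 9 is a multiple of their lcm; here lcm(15, 9) = 15·9/gcd(15, 9) = 135/3 = 45, so 45 ∣ r. Since 5 ∣ 45, it follows that 5 ∣ r.

[⇒] This fails: take r = 5. Certainly 5 ∣ 5, but 15 ∤ 5.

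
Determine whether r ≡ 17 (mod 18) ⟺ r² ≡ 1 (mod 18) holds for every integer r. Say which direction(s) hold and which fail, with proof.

(⇒) holds; (⇐) fails.

(⟹) Suppose r ≡ 17 (mod 18). Write r = 18j + 17. Then (18j + 17)² = 324j² + 612j + 289 = 18(18j² + 34j + 16) + 1, so r² ≡ 1 (mod 18).

(⟸) This fails: take r = 1. Then 1² = 1 ≡ 1 (mod 18), yet 1 ≡ 1 (mod 18), not 17.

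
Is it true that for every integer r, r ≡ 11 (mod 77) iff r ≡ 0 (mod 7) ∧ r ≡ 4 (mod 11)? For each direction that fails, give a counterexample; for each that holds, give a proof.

Neither direction holds.

(→) This fails: r = 11 gives 11 ≡ 11 (mod 77) but 11 ≡ 4 (mod 7), so the conjunction on the right does not hold.

(←) This fails: r = 70 satisfies both congruences on the right (70 ≡ 0 mod 7 and 70 ≡ 4 mod 11) yet 70 ≡ 70 (mod 77), not 11.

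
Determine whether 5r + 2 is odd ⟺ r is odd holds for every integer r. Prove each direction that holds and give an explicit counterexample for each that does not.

(⇒) Suppose 5r + 2 is odd. Since 5 is odd, 5r and r have the same parity, so 5r + 2 ≡ r + 2 (mod 2). As 2 is even, 5r + 2 is odd exactly when r is odd. Thus r is odd.

(⇐) Conversely, suppose r is odd; write r = 2j + 1. Then 5r + 2 = 5·(2j + 1) + 2 = 2·5j + 7, which is odd.

Both directions hold; the statement is true.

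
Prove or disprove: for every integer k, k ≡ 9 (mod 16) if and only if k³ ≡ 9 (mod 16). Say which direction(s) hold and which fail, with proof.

(←) Suppose k³ ≡ 9 (mod 16). The only residue r in {0, …, 15} with r³ ≡ 9 (mod 16) is r = 9, so k ≡ 9 (mod 16).

(→) Suppose k ≡ 9 (mod 16). Write k = 16j + 9. Then (16j + 9)³ = 4096j³ + 6912j² + 3888j + 729 = 16(256j³ + 432j² + 243j + 45) + 9, so k³ ≡ 9 (mod 16).

Equivalent; both directions hold.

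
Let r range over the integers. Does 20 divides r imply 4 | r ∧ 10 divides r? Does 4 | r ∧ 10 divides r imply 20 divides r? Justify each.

Both directions hold.

(⇒) If 20 ∣ r, write r = 20q. Since 20 = 5·4, r = 4·(5q), so 4 ∣ r; and since 20 = 2·10, r = 10·(2q), so 10 ∣ r.

(⇐) Suppose 4 ∣ r and 10 ∣ r. Any common multiple of 4 and 10 is a multiple of their lcm; here lcm(4, 10) = 4·10/gcd(4, 10) = 40/2 = 20, so 20 ∣ r.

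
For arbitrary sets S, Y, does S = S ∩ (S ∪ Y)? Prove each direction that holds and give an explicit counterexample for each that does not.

Both inclusions hold; the sets are equal.

(⊆) Let x ∈ S. Then either x ∈ S and x ∉ Y; or x ∈ S ∩ Y. In each case x ∈ S ∩ (S ∪ Y), so S ⊆ S ∩ (S ∪ Y).

(⊇) Let x ∈ S ∩ (S ∪ Y). Then either x ∈ S and x ∉ Y; or x ∈ S ∩ Y. In each case x ∈ S, so S ∩ (S ∪ Y) ⊆ S.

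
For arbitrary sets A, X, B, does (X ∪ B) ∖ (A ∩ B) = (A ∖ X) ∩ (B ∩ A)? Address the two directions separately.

(⊆) This inclusion fails. Take A = ∅, X = {1}, B = ∅; then 1 ∈ (X ∪ B) ∖ (A ∩ B) but 1 ∉ (A ∖ X) ∩ (B ∩ A).

(⊇) This inclusion fails. Take A = {1}, X = ∅, B = {1}; then 1 ∈ (A ∖ X) ∩ (B ∩ A) but 1 ∉ (X ∪ B) ∖ (A ∩ B).

Neither inclusion holds.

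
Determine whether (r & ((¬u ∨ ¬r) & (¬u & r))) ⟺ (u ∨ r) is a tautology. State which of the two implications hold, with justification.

Forward direction. Assume the antecedent. If r is true, u ∨ r reduces to true regardless of the other variables. If r is false, the antecedent cannot hold. Either way u ∨ r holds.

Converse. This fails. Under r = F, u = T, the left side is false but the right side is true.

Not equivalent: only (⇒) holds.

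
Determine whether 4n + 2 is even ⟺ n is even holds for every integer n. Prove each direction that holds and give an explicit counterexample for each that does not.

Not equivalent: only (⇐) holds.

(→) This fails: take n = 7. Then 4n + 2 = 30, which is even, yet n = 7 is odd, not even.

(←) Suppose n is even. Since 4 is even, 4n is even for every n, so 4n + 2 has the same parity as 2, which is even. Hence 4n + 2 is even.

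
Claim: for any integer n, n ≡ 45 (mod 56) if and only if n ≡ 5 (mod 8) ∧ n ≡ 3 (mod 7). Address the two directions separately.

Both directions hold.

(⟹) Suppose n ≡ 45 (mod 56); write n = 56j + 45. Since 8 ∣ 56, reducing mod 8 gives n ≡ 45 ≡ 5 (mod 8); since 7 ∣ 56, reducing mod 7 gives n ≡ 45 ≡ 3 (mod 7).

(⟸) Conversely, if n ≡ 5 (mod 8) and n ≡ 3 (mod 7), then by the Chinese remainder theorem n ≡ 45 (mod 56). This is exactly n ≡ 45 (mod 56).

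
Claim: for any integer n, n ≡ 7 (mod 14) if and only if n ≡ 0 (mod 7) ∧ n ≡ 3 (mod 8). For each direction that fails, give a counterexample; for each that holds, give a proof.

Forward direction. This fails: n = 49 gives 49 ≡ 7 (mod 14) but 49 ≡ 1 (mod 8), so the conjunction on the right does not hold.

Converse. If n ≡ 0 (mod 7) and n ≡ 3 (mod 8), then by the Chinese remainder theorem n ≡ 35 (mod 56). Since 35 ≡ 7 (mod 14) and 14 ∣ 56, we get n ≡ 7 (mod 14).

Not equivalent: only (⇐) holds.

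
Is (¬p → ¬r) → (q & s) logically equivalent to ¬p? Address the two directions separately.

Both directions fail.

(⇒) This fails. Under q = T, r = F, p = T, s = T, the left side is true but the right side is false.

(⇐) This fails. Under q = F, r = F, p = F, s = F, the left side is false but the right side is true.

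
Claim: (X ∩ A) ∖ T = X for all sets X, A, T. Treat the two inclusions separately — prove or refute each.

(⊆) holds; (⊇) fails.

(⊇) This inclusion fails. Take X = {1}, A = ∅, T = ∅; then 1 ∈ X but 1 ∉ (X ∩ A) ∖ T.

(⊆) Let x ∈ (X ∩ A) ∖ T. Then x ∈ X ∩ A and x ∉ T, from which x ∈ X.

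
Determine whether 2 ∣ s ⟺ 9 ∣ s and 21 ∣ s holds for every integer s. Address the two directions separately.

Forward direction. This fails: take s = 2. Certainly 2 ∣ 2, but 9 ∤ 2.

Converse. This fails: take s = 63. Both 9 ∣ 63 and 21 ∣ 63, yet 63 is not a multiple of 2 (since 63 = 31·2 + 1), so 2 ∤ 63.

Neither direction holds.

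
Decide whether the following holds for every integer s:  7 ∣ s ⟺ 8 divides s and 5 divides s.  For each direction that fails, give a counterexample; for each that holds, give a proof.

(⇒) This fails: take s = 7. Certainly 7 ∣ 7, but 8 ∤ 7.

(⇐) This fails: take s = 40. Both 8 ∣ 40 and 5 ∣ 40, yet 40 is not a multiple of 7 (since 40 = 5·7 + 5), so 7 ∤ 40.

(⇒) fails and (⇐) fails.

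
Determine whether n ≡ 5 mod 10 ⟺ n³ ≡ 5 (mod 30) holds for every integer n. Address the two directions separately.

[⇒] This fails: take n = 15. Then 15 ≡ 5 (mod 10), but 15³ = 3375 ≡ 15 (mod 30), not 5.

[⇐] Conversely, the residues r modulo 30 with r³ ≡ 5 (mod 30) are exactly {5}, and each is ≡ 5 (mod 10).

(⇒) fails; (⇐) holds.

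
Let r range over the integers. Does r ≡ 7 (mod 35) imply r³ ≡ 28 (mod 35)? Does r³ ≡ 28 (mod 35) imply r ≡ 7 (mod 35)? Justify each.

(→) Suppose r ≡ 7 (mod 35). Write r = 35j + 7. Then (35j + 7)³ = 42875j³ + 25725j² + 5145j + 343 = 35(1225j³ + 735j² + 147j + 9) + 28, so r³ ≡ 28 (mod 35).

(←) Conversely, suppose r³ ≡ 28 (mod 35). The only residue r in {0, …, 34} with r³ ≡ 28 (mod 35) is r = 7, so r ≡ 7 (mod 35).

Equivalent; both directions hold.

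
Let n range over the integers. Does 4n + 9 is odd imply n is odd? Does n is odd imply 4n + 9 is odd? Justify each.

The forward direction fails; the converse holds.

(⇒) This fails: take n = 6. Then 4n + 9 = 33, which is odd, yet n = 6 is even, not odd.

(⇐) Suppose n is odd. Since 4 is even, 4n is even for every n, so 4n + 9 has the same parity as 9, which is odd. Hence 4n + 9 is odd.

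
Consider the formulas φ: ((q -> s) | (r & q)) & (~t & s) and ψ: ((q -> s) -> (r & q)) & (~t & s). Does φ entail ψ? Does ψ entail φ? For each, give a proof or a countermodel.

Forward direction. This fails. Under q = F, r = F, s = T, t = F, the left side is true but the right side is false.

Converse. Assume the antecedent. If q is true, the antecedent forces (q = T, r = T, s = T, t = F), and the consequent holds there. If q is false, the antecedent cannot hold. Either way the consequent holds.

Only the reverse direction holds.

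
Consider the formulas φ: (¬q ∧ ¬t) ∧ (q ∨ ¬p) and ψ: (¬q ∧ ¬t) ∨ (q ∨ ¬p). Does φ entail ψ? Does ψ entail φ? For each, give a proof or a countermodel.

Not equivalent: only (⇒) holds.

(→) Assume the antecedent. If p is true, the antecedent cannot hold. If p is false, (¬q ∧ ¬t) ∨ (q ∨ ¬p) reduces to true regardless of the other variables. Either way (¬q ∧ ¬t) ∨ (q ∨ ¬p) holds.

(←) This fails. Under p = T, q = F, t = F, the left side is false but the right side is true.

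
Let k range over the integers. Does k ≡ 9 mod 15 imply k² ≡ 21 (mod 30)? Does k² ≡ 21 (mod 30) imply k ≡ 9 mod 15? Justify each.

[⇒] This fails: take k = 24. Then 24 ≡ 9 (mod 15), but 24² = 576 ≡ 6 (mod 30), not 21.

[⇐] This fails: take k = 21. Then 21² = 441 ≡ 21 (mod 30), yet 21 ≡ 6 (mod 15), not 9.

Neither implication holds.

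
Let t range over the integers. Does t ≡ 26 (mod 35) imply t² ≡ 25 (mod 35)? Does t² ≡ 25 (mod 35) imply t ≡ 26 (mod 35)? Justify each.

Neither implication holds.

[⇒] This fails: take t = 26. Then 26 ≡ 26 (mod 35), but 26² = 676 ≡ 11 (mod 35), not 25.

[⇐] This fails: take t = 5. Then 5² = 25 ≡ 25 (mod 35), yet 5 ≡ 5 (mod 35), not 26.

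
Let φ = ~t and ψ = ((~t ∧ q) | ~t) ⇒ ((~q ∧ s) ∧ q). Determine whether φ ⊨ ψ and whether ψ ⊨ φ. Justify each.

Forward direction. This fails. Under q = F, t = F, s = F, the left side is true but the right side is false.

Converse. This fails. Under q = F, t = T, s = F, the left side is false but the right side is true.

(⇒) fails and (⇐) fails.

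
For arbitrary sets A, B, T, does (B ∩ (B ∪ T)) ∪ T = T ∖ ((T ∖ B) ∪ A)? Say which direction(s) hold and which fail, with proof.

The sets are not equal: only the reverse inclusion holds.

(⟹) This inclusion fails. Take A = ∅, B = {1}, T = ∅; then 1 ∈ (B ∩ (B ∪ T)) ∪ T but 1 ∉ T ∖ ((T ∖ B) ∪ A).

(⟸) Let x ∈ T ∖ ((T ∖ B) ∪ A). Then x ∈ B ∩ T and x ∉ A, from which x ∈ (B ∩ (B ∪ T)) ∪ T.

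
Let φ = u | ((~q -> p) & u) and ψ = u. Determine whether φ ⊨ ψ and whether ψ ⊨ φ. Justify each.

Converse. Assume the antecedent. If u is true, u | ((~q -> p) & u) reduces to true regardless of the other variables. If u is false, the antecedent cannot hold. Either way u | ((~q -> p) & u) holds.

Forward direction. Assume the antecedent. If u is true, u reduces to true regardless of the other variables. If u is false, the antecedent cannot hold. Either way u holds.

Equivalent; both directions hold.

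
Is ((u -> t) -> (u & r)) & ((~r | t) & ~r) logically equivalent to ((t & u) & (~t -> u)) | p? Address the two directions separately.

(⟹) This fails. Under u = T, t = F, r = F, p = F, the left side is true but the right side is false.

(⟸) This fails. Under u = T, t = T, r = F, p = F, the left side is false but the right side is true.

Both directions fail.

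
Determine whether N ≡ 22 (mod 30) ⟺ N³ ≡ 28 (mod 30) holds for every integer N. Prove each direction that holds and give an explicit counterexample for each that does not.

The biconditional holds.

[⇒] Suppose N ≡ 22 (mod 30). Write N = 30j + 22. Then (30j + 22)³ = 27000j³ + 59400j² + 43560j + 10648 = 30(900j³ + 1980j² + 1452j + 354) + 28, so N³ ≡ 28 (mod 30).

[⇐] Conversely, suppose N³ ≡ 28 (mod 30). The only residue r in {0, …, 29} with r³ ≡ 28 (mod 30) is r = 22, so N ≡ 22 (mod 30).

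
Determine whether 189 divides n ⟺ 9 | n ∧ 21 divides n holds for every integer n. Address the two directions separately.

(⟹) If 189 ∣ n, write n = 189q. Since 189 = 21·9, n = 9·(21q), so 9 ∣ n; and since 189 = 9·21, n = 21·(9q), so 21 ∣ n.

(⟸) This fails: take n = 63. Both 9 ∣ 63 and 21 ∣ 63, yet 63 is not a multiple of 189 (since 63 = 0·189 + 63), so 189 ∤ 63.

The forward direction holds; the converse fails.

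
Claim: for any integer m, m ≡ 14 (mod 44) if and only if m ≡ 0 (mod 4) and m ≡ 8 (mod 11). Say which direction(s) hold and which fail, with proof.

(⇒) fails and (⇐) fails.

(⇒) This fails: m = 14 gives 14 ≡ 14 (mod 44) but 14 ≡ 2 (mod 4), so the conjunction on the right does not hold.

(⇐) This fails: m = 8 satisfies both congruences on the right (8 ≡ 0 mod 4 and 8 ≡ 8 mod 11) yet 8 ≡ 8 (mod 44), not 14.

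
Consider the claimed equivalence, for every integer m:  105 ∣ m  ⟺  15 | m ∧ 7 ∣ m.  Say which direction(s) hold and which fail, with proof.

[⇐] Suppose 15 ∣ m and 7 ∣ m. Any common multiple of 15 and 7 is a multiple of their lcm; here gcd(15, 7) = 1, so lcm(15, 7) = 15·7 = 105, so 105 ∣ m.

[⇒] If 105 ∣ m, write m = 105q. Since 105 = 7·15, m = 15·(7q), so 15 ∣ m; and since 105 = 15·7, m = 7·(15q), so 7 ∣ m.

The biconditional holds.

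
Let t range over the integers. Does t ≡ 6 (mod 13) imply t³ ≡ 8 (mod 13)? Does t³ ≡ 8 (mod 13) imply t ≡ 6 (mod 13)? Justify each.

(→) Suppose t ≡ 6 (mod 13). Write t = 13j + 6. Then (13j + 6)³ = 2197j³ + 3042j² + 1404j + 216 = 13(169j³ + 234j² + 108j + 16) + 8, so t³ ≡ 8 (mod 13).

(←) This fails: take t = 2. Then 2³ = 8 ≡ 8 (mod 13), yet 2 ≡ 2 (mod 13), not 6.

Not equivalent: only (⇒) holds.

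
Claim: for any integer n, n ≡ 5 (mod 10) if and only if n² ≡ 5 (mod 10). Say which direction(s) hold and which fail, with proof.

Both implications hold.

(⟹) Suppose n ≡ 5 (mod 10). Write n = 10j + 5. Then (10j + 5)² = 100j² + 100j + 25 = 10(10j² + 10j + 2) + 5, so n² ≡ 5 (mod 10).

(⟸) For the converse, argue contrapositively. If n ≢ 5 (mod 10), then n is congruent to one of 0, 1, 2, 3, 4, 6, 7, 8, 9 modulo 10, and these give n² ≡ 0, 1, 4, 9, 6, 6, 9, 4, 1 respectively — never 5.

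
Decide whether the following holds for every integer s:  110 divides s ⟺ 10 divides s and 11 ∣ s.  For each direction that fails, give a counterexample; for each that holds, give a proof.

Both directions hold.

(→) If 110 ∣ s, write s = 110q. Since 110 = 11·10, s = 10·(11q), so 10 ∣ s; and since 110 = 10·11, s = 11·(10q), so 11 ∣ s.

(←) Suppose 10 ∣ s and 11 ∣ s. Any common multiple of 10 and 11 is a multiple of their lcm; here gcd(10, 11) = 1, so lcm(10, 11) = 10·11 = 110, so 110 ∣ s.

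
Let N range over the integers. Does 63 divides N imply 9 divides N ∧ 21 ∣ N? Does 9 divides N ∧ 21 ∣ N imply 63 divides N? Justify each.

Both implications hold.

Forward direction. If 63 ∣ N, write N = 63q. Since 63 = 7·9, N = 9·(7q), so 9 ∣ N; and since 63 = 3·21, N = 21·(3q), so 21 ∣ N.

Converse. Suppose 9 ∣ N and 21 ∣ N. Any common multiple of 9 and 21 is a multiple of their lcm; here lcm(9, 21) = 9·21/gcd(9, 21) = 189/3 = 63, so 63 ∣ N.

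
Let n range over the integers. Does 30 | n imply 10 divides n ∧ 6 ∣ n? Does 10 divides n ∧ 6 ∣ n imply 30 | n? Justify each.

(⇒) If 30 ∣ n, write n = 30q. Since 30 = 3·10, n = 10·(3q), so 10 ∣ n; and since 30 = 5·6, n = 6·(5q), so 6 ∣ n.

(⇐) Suppose 10 ∣ n and 6 ∣ n. Any common multiple of 10 and 6 is a multiple of their lcm; here lcm(10, 6) = 10·6/gcd(10, 6) = 60/2 = 30, so 30 ∣ n.

Both implications hold.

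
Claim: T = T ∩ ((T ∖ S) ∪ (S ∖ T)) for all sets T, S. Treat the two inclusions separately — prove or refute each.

(⊆) fails; (⊇) holds.

(⊆) This inclusion fails. Take T = {1}, S = {1}; then 1 ∈ T but 1 ∉ T ∩ ((T ∖ S) ∪ (S ∖ T)).

(⊇) Let x ∈ T ∩ ((T ∖ S) ∪ (S ∖ T)). Then x ∈ T and x ∉ S, from which x ∈ T.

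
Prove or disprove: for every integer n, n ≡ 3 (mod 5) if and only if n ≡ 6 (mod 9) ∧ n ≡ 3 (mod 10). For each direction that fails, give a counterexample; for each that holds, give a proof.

Only the converse holds.

[⇐] If n ≡ 6 (mod 9) and n ≡ 3 (mod 10), then by the Chinese remainder theorem n ≡ 33 (mod 90). Since 33 ≡ 3 (mod 5) and 5 ∣ 90, we get n ≡ 3 (mod 5).

[⇒] This fails: n = 3 gives 3 ≡ 3 (mod 5) but 3 ≡ 3 (mod 9), so the conjunction on the right does not hold.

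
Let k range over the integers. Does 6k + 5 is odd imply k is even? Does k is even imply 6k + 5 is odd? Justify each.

(→) This fails: take k = 7. Then 6k + 5 = 47, which is odd, yet k = 7 is odd, not even.

(←) Suppose k is even. Since 6 is even, 6k is even for every k, so 6k + 5 has the same parity as 5, which is odd. Hence 6k + 5 is odd.

Only the converse holds.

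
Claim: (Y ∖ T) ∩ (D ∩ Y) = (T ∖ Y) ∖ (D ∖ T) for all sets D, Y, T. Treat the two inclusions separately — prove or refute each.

Forward inclusion. This inclusion fails. Take D = {1}, Y = {1}, T = ∅; then 1 ∈ (Y ∖ T) ∩ (D ∩ Y) but 1 ∉ (T ∖ Y) ∖ (D ∖ T).

Reverse inclusion. This inclusion fails. Take D = ∅, Y = ∅, T = {1}; then 1 ∈ (T ∖ Y) ∖ (D ∖ T) but 1 ∉ (Y ∖ T) ∩ (D ∩ Y).

Both inclusions fail.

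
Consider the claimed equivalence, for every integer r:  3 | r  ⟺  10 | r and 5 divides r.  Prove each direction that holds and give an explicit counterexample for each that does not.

(→) This fails: take r = 3. Certainly 3 ∣ 3, but 10 ∤ 3.

(←) This fails: take r = 10. Both 10 ∣ 10 and 5 ∣ 10, yet 10 is not a multiple of 3 (since 10 = 3·3 + 1), so 3 ∤ 10.

Neither direction holds.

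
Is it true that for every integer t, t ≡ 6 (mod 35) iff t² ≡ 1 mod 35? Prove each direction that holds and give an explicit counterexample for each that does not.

(⇐) This fails: take t = 1. Then 1² = 1 ≡ 1 (mod 35), yet 1 ≡ 1 (mod 35), not 6.

(⇒) Suppose t ≡ 6 (mod 35). Write t = 35j + 6. Then (35j + 6)² = 1225j² + 420j + 36 = 35(35j² + 12j + 1) + 1, so t² ≡ 1 (mod 35).

Only the forward direction holds.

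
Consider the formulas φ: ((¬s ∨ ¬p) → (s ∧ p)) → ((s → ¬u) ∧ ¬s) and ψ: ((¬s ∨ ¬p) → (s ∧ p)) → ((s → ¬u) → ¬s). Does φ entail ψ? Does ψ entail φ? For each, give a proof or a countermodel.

Converse. This fails. Under p = T, u = T, s = T, the left side is false but the right side is true.

Forward direction. Assume the antecedent. If p is true, the antecedent forces (p = T, u = F, s = F) or (p = T, u = T, s = F), and the consequent holds there. If p is false, the consequent reduces to true regardless of the other variables. Either way the consequent holds.

Not equivalent: only (⇒) holds.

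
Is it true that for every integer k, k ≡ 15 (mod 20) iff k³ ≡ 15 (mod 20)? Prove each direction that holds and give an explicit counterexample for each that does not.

(⟹) Suppose k ≡ 15 (mod 20). Write k = 20j + 15. Then (20j + 15)³ = 8000j³ + 18000j² + 13500j + 3375 = 20(400j³ + 900j² + 675j + 168) + 15, so k³ ≡ 15 (mod 20).

(⟸) Conversely, suppose k³ ≡ 15 (mod 20). The only residue r in {0, …, 19} with r³ ≡ 15 (mod 20) is r = 15, so k ≡ 15 (mod 20).

Both directions hold; the statement is true.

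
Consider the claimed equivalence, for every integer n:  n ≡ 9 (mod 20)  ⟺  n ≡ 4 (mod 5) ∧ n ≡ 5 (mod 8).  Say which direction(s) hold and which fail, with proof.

(⇒) fails; (⇐) holds.

[⇒] This fails: n = 9 gives 9 ≡ 9 (mod 20) but 9 ≡ 1 (mod 8), so the conjunction on the right does not hold.

[⇐] Conversely, if n ≡ 4 (mod 5) and n ≡ 5 (mod 8), then by the Chinese remainder theorem n ≡ 29 (mod 40). Since 29 ≡ 9 (mod 20) and 20 ∣ 40, we get n ≡ 9 (mod 20).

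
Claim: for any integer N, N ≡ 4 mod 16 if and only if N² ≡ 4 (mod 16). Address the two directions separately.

Neither implication holds.

Forward direction. This fails: take N = 4. Then 4 ≡ 4 (mod 16), but 4² = 16 ≡ 0 (mod 16), not 4.

Converse. This fails: take N = 2. Then 2² = 4 ≡ 4 (mod 16), yet 2 ≡ 2 (mod 16), not 4.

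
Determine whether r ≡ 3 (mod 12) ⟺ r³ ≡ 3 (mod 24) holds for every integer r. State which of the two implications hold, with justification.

Only the reverse direction holds.

(←) The residues r modulo 24 with r³ ≡ 3 (mod 24) are exactly {3}, and each is ≡ 3 (mod 12).

(→) This fails: take r = 15. Then 15 ≡ 3 (mod 12), but 15³ = 3375 ≡ 15 (mod 24), not 3.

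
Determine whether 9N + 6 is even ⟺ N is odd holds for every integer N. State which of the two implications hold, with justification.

Neither implication holds.

[⇒] This fails: N = 2 gives 9N + 6 = 24, which is even, but 2 is even, not odd.

[⇐] This also fails: N = 5 is odd, but 9N + 6 = 51 is odd, not even.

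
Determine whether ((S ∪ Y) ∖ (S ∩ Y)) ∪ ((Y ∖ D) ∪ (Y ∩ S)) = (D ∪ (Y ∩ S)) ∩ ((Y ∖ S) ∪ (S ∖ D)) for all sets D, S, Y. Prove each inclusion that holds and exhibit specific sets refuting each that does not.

Only the reverse inclusion holds.

(⟸) Let x ∈ (D ∪ (Y ∩ S)) ∩ ((Y ∖ S) ∪ (S ∖ D)). Then either x ∈ D ∩ Y and x ∉ S; or x ∈ S ∩ Y and x ∉ D. In each case x ∈ ((S ∪ Y) ∖ (S ∩ Y)) ∪ ((Y ∖ D) ∪ (Y ∩ S)), so (D ∪ (Y ∩ S)) ∩ ((Y ∖ S) ∪ (S ∖ D)) ⊆ ((S ∪ Y) ∖ (S ∩ Y)) ∪ ((Y ∖ D) ∪ (Y ∩ S)).

(⟹) This inclusion fails. Take D = ∅, S = {1}, Y = ∅; then 1 ∈ ((S ∪ Y) ∖ (S ∩ Y)) ∪ ((Y ∖ D) ∪ (Y ∩ S)) but 1 ∉ (D ∪ (Y ∩ S)) ∩ ((Y ∖ S) ∪ (S ∖ D)).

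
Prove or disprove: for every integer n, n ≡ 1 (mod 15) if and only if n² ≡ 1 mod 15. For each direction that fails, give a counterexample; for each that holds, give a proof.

Converse. This fails: take n = 4. Then 4² = 16 ≡ 1 (mod 15), yet 4 ≡ 4 (mod 15), not 1.

Forward direction. Suppose n ≡ 1 (mod 15). Write n = 15j + 1. Then (15j + 1)² = 225j² + 30j + 1 = 15(15j² + 2j) + 1, so n² ≡ 1 (mod 15).

Only the forward implication holds.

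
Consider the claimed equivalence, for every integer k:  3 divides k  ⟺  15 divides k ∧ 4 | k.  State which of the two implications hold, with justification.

The forward direction fails; the converse holds.

Converse. Suppose 15 ∣ k and 4 ∣ k. Any common multiple of 15 and 4 is a multiple of their lcm; here gcd(15, 4) = 1, so lcm(15, 4) = 15·4 = 60, so 60 ∣ k. Since 3 ∣ 60, it follows that 3 ∣ k.

Forward direction. This fails: take k = 3. Certainly 3 ∣ 3, but 15 ∤ 3.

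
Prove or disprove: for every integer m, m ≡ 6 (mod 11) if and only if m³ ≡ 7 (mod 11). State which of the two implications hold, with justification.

(→) Suppose m ≡ 6 (mod 11). Write m = 11j + 6. Then (11j + 6)³ = 1331j³ + 2178j² + 1188j + 216 = 11(121j³ + 198j² + 108j + 19) + 7, so m³ ≡ 7 (mod 11).

(←) For the converse, argue contrapositively. If m ≢ 6 (mod 11), then m is congruent to one of 0, 1, 2, 3, 4, 5, 7, 8, 9, 10 modulo 11, and these give m³ ≡ 0, 1, 8, 5, 9, 4, 2, 6, 3, 10 respectively — never 7.

Both directions hold.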